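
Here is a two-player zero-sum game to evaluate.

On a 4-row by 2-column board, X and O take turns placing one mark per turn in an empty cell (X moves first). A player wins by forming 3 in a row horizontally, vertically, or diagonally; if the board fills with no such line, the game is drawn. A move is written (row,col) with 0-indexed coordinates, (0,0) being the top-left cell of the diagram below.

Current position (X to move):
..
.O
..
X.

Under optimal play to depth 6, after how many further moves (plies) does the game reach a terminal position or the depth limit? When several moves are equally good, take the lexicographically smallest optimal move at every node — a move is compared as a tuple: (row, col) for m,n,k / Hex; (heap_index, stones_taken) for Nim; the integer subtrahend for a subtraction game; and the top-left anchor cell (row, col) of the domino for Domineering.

p1 X@[../.O/../X.]: (0,0)[X./.O/../X.]-1 (0,1)[.X/.O/../X.]+0* (1,0)[../XO/../X.]+0 (2,0)[../.O/X./X.]+0 (2,1)[../.O/.X/X.]+0 (3,1)[../.O/../XX]+0
p2 O@[.X/.O/../X.]: (0,0)[OX/.O/../X.]+0* (1,0)[.X/OO/../X.]+0 (2,0)[.X/.O/O./X.]+0 (2,1)[.X/.O/.O/X.]+0 (3,1)[.X/.O/../XO]+0
p3 X@[OX/.O/../X.]: (1,0)[OX/XO/../X.]+0* (2,0)[OX/.O/X./X.]+0 (2,1)[OX/.O/.X/X.]+0 (3,1)[OX/.O/../XX]+0
p4 O@[OX/XO/../X.]: (2,0)[OX/XO/O./X.]+0* (2,1)[OX/XO/.O/X.]-1 (3,1)[OX/XO/../XO]-1
p5 X@[OX/XO/O./X.]: (2,1)[OX/XO/OX/X.]+0* (3,1)[OX/XO/O./XX]+0
p6 O@[OX/XO/OX/X.]: (3,1)[OX/XO/OX/XO]+0*
p7 X@[OX/XO/OX/XO] terminal +0; root [../.O/../X.] d6

PV length from [../.O/../X.]: 6 plies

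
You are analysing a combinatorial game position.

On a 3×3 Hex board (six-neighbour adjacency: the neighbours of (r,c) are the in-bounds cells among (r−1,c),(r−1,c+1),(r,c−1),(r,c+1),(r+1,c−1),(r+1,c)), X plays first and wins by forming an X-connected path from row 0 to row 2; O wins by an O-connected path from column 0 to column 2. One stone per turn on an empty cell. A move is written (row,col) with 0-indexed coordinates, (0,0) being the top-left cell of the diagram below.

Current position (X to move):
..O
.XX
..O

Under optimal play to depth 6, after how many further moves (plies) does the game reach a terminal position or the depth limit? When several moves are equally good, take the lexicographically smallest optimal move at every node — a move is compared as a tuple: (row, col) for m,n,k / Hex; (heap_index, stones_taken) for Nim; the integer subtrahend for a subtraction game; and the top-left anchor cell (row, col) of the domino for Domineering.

PV length from [..O/.XX/..O]: 5 plies

p1 X@[..O/.XX/..O]: (0,0)[X.O/.XX/..O]+1* (0,1)[.XO/.XX/..O]+1 (1,0)[..O/XXX/..O]+1 (2,0)[..O/.XX/X.O]-1 (2,1)[..O/.XX/.XO]-1
p2 O@[X.O/.XX/..O]: (0,1)[XOO/.XX/..O]-1* (1,0)[X.O/OXX/..O]-1 (2,0)[X.O/.XX/O.O]-1 (2,1)[X.O/.XX/.OO]-1
p3 X@[XOO/.XX/..O]: (1,0)[XOO/XXX/..O]+1* (2,0)[XOO/.XX/X.O]-1 (2,1)[XOO/.XX/.XO]-1
p4 O@[XOO/XXX/..O]: (2,0)[XOO/XXX/O.O]-1* (2,1)[XOO/XXX/.OO]-1
p5 X@[XOO/XXX/O.O]: (2,1)[XOO/XXX/OXO]+1*
p6 O@[XOO/XXX/OXO] terminal -1; root [..O/.XX/..O] d6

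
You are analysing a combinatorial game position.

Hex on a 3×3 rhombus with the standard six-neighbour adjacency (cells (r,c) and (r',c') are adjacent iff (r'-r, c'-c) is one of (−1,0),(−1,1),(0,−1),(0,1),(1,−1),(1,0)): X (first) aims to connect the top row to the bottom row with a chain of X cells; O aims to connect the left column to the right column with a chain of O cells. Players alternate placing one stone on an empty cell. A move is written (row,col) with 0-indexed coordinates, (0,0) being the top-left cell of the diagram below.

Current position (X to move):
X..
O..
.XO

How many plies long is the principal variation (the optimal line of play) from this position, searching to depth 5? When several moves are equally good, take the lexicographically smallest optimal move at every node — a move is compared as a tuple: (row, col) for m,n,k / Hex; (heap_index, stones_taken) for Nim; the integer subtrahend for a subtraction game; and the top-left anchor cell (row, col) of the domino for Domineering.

PV length from [X../O../.XO]: 3 plies

p1 X@[X../O../.XO]: (0,1)[XX./O../.XO]-1 (0,2)[X.X/O../.XO]+1* (1,1)[X../OX./.XO]+1 (1,2)[X../O.X/.XO]-1 (2,0)[X../O../XXO]-1
p2 O@[X.X/O../.XO]: (0,1)[XOX/O../.XO]-1* (1,1)[X.X/OO./.XO]-1 (1,2)[X.X/O.O/.XO]-1 (2,0)[X.X/O../OXO]-1
p3 X@[XOX/O../.XO]: (1,1)[XOX/OX./.XO]+1* (1,2)[XOX/O.X/.XO]+1 (2,0)[XOX/O../XXO]+1
p4 O@[XOX/OX./.XO] terminal -1; root [X../O../.XO] d5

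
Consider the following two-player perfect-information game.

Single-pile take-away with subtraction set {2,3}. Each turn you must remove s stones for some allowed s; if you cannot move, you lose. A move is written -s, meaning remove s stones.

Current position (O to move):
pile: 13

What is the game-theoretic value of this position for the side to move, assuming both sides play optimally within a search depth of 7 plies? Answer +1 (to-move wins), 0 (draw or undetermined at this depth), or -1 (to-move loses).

p1 O@[13]: -2[11]+1* -3[10]+1
p2 X@[11]: -2[9]-1* -3[8]-1
p3 O@[9]: -2[7]-1 -3[6]+1*
p4 X@[6]: -2[4]-1* -3[3]-1
p5 O@[4]: -2[2]-1 -3[1]+1*
p6 X@[1] terminal -1; root [13] d7

value(13, O) = +1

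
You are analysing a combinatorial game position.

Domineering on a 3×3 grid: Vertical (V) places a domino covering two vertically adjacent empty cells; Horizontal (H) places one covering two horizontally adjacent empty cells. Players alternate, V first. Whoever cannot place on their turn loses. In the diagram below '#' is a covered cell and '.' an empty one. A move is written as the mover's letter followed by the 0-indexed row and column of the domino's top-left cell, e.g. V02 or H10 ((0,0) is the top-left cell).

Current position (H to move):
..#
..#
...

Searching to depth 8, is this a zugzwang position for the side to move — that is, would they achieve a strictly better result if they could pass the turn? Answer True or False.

[..#/..#/...] H move#1: H00:-1/###/..#/..., H10:+1/..#/###/...*, H20:-1/..#/..#/##., H21:-1/..#/..#/.##
[..#/###/...] end (terminal -1, V#2); searched ..#/..#/... to 8
suppose H passes — search the same position with V to move:
pass> [..#/..#/...] V move#1: V00:+1/#.#/#.#/...*, V01:+1/.##/.##/..., V10:+1/..#/#.#/#.., V11:+1/..#/.##/.#.
pass> [#.#/#.#/...] H move#2: H20:-1/#.#/#.#/##.*, H21:-1/#.#/#.#/.##
pass> [#.#/#.#/##.] V move#3: V01:+1/###/###/##.*
pass> [###/###/##.] end (terminal -1, H#4); searched ..#/..#/... to 8
for H: play +1, pass -1

zugzwang(..#/..#/..., H) = False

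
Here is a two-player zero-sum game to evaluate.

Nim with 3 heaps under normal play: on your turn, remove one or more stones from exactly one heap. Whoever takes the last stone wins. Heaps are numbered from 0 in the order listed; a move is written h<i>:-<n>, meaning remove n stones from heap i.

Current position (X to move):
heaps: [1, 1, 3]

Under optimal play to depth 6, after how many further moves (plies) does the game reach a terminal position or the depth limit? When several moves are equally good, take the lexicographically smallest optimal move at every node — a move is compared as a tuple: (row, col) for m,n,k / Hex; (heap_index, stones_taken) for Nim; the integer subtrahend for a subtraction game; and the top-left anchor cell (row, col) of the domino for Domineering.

PV length from [(1,1,3)]: 3 plies

[(1,1,3)] X move#1: h0:-1:-1/(0,1,3), h1:-1:-1/(1,0,3), h2:-1:-1/(1,1,2), h2:-2:-1/(1,1,1), h2:-3:+1/(1,1,0)*
[(1,1,0)] O move#2: h0:-1:-1/(0,1,0)*, h1:-1:-1/(1,0,0)
[(0,1,0)] X move#3: h1:-1:+1/(0,0,0)*
[(0,0,0)] end (terminal -1, O#4); searched (1,1,3) to 6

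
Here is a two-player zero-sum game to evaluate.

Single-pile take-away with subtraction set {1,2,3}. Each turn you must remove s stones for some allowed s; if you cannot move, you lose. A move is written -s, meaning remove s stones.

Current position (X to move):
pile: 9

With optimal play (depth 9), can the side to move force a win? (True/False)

p1 X@[9]: -1[8]+1* -2[7]-1 -3[6]-1
p2 O@[8]: -1[7]-1* -2[6]-1 -3[5]-1
p3 X@[7]: -1[6]-1 -2[5]-1 -3[4]+1*
p4 O@[4]: -1[3]-1* -2[2]-1 -3[1]-1
p5 X@[3]: -1[2]-1 -2[1]-1 -3[0]+1*
p6 O@[0] terminal -1; root [9] d9

X winning at [9]: True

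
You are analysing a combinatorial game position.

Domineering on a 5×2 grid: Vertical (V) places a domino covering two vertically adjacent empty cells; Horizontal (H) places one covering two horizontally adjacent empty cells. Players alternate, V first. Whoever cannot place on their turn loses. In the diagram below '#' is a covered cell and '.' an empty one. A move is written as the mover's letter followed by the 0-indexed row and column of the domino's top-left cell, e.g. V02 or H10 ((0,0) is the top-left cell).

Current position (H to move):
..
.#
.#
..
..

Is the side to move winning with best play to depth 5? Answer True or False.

H winning at [../.#/.#/../..]: True

ply 1, H at ../.#/.#/../.. | H00=-1→##/.#/.#/../..; H30=+1→../.#/.#/##/..*; H40=+1→../.#/.#/../##
ply 2, V at ../.#/.#/##/.. | V00=-1→#./##/.#/##/..*; V10=-1→../##/##/##/..
ply 3, H at #./##/.#/##/.. | H40=+1→#./##/.#/##/##*
ply 4: #./##/.#/##/## is terminal -1 (V); from ../.#/.#/../.. depth 5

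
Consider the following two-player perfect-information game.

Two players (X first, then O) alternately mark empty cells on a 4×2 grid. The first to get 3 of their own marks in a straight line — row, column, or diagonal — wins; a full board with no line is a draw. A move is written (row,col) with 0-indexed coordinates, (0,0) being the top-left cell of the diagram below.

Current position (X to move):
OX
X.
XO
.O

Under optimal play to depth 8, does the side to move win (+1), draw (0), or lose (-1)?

value(OX/X./XO/.O, X) = +1

[OX/X./XO/.O] X move#1: (1,1):+0/OX/XX/XO/.O, (3,0):+1/OX/X./XO/XO*
[OX/X./XO/XO] end (terminal -1, O#2); searched OX/X./XO/.O to 8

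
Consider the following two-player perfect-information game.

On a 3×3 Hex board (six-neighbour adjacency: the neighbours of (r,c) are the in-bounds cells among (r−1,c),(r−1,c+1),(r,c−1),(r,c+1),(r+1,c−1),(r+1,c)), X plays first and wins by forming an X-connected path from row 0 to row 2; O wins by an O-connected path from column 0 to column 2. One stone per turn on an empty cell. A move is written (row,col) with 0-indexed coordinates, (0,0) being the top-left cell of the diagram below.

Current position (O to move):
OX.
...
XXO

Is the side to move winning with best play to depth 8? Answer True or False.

O winning at [OX./.../XXO]: False

[OX./.../XXO] O move#1: (0,2):-1/OXO/.../XXO*, (1,0):-1/OX./O../XXO, (1,1):-1/OX./.O./XXO, (1,2):-1/OX./..O/XXO
[OXO/.../XXO] X move#2: (1,0):+1/OXO/X../XXO*, (1,1):+1/OXO/.X./XXO, (1,2):+1/OXO/..X/XXO
[OXO/X../XXO] end (terminal -1, O#3); searched OX./.../XXO to 8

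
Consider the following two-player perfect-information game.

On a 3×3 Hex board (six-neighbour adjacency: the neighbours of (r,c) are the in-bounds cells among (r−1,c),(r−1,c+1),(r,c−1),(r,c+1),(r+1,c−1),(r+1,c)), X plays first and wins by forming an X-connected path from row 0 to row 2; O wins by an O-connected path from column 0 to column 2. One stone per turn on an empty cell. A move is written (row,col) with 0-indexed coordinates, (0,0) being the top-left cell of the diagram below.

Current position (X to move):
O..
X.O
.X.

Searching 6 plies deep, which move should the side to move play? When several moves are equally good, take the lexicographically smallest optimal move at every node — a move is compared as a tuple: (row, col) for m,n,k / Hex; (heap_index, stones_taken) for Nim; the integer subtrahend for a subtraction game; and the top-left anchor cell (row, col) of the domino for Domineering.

p1 X@[O../X.O/.X.]: (0,1)[OX./X.O/.X.]+1* (0,2)[O.X/X.O/.X.]-1 (1,1)[O../XXO/.X.]+1 (2,0)[O../X.O/XX.]-1 (2,2)[O../X.O/.XX]-1
p2 O@[OX./X.O/.X.]: (0,2)[OXO/X.O/.X.]-1* (1,1)[OX./XOO/.X.]-1 (2,0)[OX./X.O/OX.]-1 (2,2)[OX./X.O/.XO]-1
p3 X@[OXO/X.O/.X.]: (1,1)[OXO/XXO/.X.]+1* (2,0)[OXO/X.O/XX.]+1 (2,2)[OXO/X.O/.XX]+1
p4 O@[OXO/XXO/.X.] terminal -1; root [O../X.O/.X.] d6

X's best at [O../X.O/.X.]: (0,1)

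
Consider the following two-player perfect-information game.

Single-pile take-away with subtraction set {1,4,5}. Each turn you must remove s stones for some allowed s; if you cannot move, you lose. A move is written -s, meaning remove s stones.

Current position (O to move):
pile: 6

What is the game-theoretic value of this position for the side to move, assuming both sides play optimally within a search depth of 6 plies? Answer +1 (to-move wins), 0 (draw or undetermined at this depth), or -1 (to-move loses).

ply 1, O at 6 | -1=-1→5; -4=+1→2*; -5=-1→1
ply 2, X at 2 | -1=-1→1*
ply 3, O at 1 | -1=+1→0*
ply 4: 0 is terminal -1 (X); from 6 depth 6

value(6, O) = +1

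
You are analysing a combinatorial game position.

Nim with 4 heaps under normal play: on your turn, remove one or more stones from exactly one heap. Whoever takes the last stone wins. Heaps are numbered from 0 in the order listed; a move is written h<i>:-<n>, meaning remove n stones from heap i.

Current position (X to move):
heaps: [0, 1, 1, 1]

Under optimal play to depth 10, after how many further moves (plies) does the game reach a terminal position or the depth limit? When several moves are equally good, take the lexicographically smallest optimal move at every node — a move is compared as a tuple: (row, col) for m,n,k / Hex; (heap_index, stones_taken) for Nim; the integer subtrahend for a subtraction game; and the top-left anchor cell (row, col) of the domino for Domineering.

p1 X@[(0,1,1,1)]: h1:-1[(0,0,1,1)]+1* h2:-1[(0,1,0,1)]+1 h3:-1[(0,1,1,0)]+1
p2 O@[(0,0,1,1)]: h2:-1[(0,0,0,1)]-1* h3:-1[(0,0,1,0)]-1
p3 X@[(0,0,0,1)]: h3:-1[(0,0,0,0)]+1*
p4 O@[(0,0,0,0)] terminal -1; root [(0,1,1,1)] d10

PV length from [(0,1,1,1)]: 3 plies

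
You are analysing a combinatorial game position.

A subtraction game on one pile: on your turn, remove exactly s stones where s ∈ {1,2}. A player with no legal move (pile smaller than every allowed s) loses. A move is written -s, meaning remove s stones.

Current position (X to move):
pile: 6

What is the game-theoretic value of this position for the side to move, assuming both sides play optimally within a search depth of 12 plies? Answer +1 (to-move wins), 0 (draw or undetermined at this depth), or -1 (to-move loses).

[6] X move#1: -1:-1/5*, -2:-1/4
[5] O move#2: -1:-1/4, -2:+1/3*
[3] X move#3: -1:-1/2*, -2:-1/1
[2] O move#4: -1:-1/1, -2:+1/0*
[0] end (terminal -1, X#5); searched 6 to 12

value(6, X) = -1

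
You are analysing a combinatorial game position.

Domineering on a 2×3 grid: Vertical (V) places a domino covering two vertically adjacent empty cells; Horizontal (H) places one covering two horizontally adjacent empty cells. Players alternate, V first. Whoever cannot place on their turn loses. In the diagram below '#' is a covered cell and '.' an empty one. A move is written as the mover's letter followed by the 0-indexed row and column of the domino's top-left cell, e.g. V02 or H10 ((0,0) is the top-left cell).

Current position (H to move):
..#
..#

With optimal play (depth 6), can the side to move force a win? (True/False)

ply 1, H at ..#/..# | H00=+1→###/..#*; H10=+1→..#/###
ply 2: ###/..# is terminal -1 (V); from ..#/..# depth 6

H winning at [..#/..#]: True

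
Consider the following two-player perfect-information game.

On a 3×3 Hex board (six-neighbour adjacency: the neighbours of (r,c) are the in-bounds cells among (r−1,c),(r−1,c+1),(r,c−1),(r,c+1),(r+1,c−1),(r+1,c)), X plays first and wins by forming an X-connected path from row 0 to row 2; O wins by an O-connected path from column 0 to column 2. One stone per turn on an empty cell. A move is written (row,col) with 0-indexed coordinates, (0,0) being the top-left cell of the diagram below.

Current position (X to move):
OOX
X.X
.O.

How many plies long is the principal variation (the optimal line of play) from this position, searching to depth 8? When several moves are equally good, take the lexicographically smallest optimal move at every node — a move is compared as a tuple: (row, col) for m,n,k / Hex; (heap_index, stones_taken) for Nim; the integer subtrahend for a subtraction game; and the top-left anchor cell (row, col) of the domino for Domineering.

PV length from [OOX/X.X/.O.]: 3 plies

ply 1, X at OOX/X.X/.O. | (1,1)=+1→OOX/XXX/.O.*; (2,0)=+1→OOX/X.X/XO.; (2,2)=+1→OOX/X.X/.OX
ply 2, O at OOX/XXX/.O. | (2,0)=-1→OOX/XXX/OO.*; (2,2)=-1→OOX/XXX/.OO
ply 3, X at OOX/XXX/OO. | (2,2)=+1→OOX/XXX/OOX*
ply 4: OOX/XXX/OOX is terminal -1 (O); from OOX/X.X/.O. depth 8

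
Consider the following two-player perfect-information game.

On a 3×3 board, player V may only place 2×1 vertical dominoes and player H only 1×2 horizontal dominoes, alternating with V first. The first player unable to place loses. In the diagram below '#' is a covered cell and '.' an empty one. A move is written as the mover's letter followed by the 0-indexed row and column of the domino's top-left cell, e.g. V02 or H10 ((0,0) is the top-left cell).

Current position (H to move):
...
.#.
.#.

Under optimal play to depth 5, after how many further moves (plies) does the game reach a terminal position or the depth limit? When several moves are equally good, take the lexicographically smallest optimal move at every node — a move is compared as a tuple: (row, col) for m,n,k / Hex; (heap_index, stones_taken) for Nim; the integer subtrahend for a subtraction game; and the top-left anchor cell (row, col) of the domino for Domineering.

PV length from [.../.#./.#.]: 2 plies

[.../.#./.#.] H move#1: H00:-1/##./.#./.#.*, H01:-1/.##/.#./.#.
[##./.#./.#.] V move#2: V02:+1/###/.##/.#.*, V10:+1/##./##./##., V12:+1/##./.##/.##
[###/.##/.#.] end (terminal -1, H#3); searched .../.#./.#. to 5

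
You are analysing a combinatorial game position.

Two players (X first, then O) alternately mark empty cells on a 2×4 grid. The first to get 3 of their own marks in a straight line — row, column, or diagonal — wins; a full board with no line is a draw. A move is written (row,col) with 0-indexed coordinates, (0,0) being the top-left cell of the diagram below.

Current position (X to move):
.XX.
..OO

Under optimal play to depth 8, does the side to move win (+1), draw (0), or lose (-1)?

value(.XX./..OO, X) = +1

[.XX./..OO] X move#1: (0,0):+1/XXX./..OO*, (0,3):+1/.XXX/..OO, (1,0):-1/.XX./X.OO, (1,1):+1/.XX./.XOO
[XXX./..OO] end (terminal -1, O#2); searched .XX./..OO to 8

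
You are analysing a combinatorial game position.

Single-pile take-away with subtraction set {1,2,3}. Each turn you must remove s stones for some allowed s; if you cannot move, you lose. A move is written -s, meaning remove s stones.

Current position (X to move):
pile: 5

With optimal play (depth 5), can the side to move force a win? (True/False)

[5] X move#1: -1:+1/4*, -2:-1/3, -3:-1/2
[4] O move#2: -1:-1/3*, -2:-1/2, -3:-1/1
[3] X move#3: -1:-1/2, -2:-1/1, -3:+1/0*
[0] end (terminal -1, O#4); searched 5 to 5

X winning at [5]: True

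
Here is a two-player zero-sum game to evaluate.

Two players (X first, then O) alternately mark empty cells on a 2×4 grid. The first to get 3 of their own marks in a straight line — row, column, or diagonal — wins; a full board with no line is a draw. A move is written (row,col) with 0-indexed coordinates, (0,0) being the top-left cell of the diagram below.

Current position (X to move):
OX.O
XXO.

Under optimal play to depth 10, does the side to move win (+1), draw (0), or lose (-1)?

value(OX.O/XXO., X) = 0

ply 1, X at OX.O/XXO. | (0,2)=+0→OXXO/XXO.*; (1,3)=+0→OX.O/XXOX
ply 2, O at OXXO/XXO. | (1,3)=+0→OXXO/XXOO*
ply 3: OXXO/XXOO is terminal +0 (X); from OX.O/XXO. depth 10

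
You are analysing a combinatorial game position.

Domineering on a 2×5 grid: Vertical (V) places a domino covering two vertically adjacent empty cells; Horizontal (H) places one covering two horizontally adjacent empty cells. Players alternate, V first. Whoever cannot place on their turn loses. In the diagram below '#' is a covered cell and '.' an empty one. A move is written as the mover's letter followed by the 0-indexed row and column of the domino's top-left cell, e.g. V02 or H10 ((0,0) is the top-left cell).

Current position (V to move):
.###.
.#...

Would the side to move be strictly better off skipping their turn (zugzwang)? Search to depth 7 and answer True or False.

p1 V@[.###./.#...]: V00[####./##...]-1 V04[.####/.#..#]+1*
p2 H@[.####/.#..#]: H12[.####/.####]-1*
p3 V@[.####/.####]: V00[#####/#####]+1*
p4 H@[#####/#####] terminal -1; root [.###./.#...] d7
pass branch (H moves first from the same position):
  | p1 H@[.###./.#...]: H12[.###./.###.]-1* H13[.###./.#.##]-1
  | p2 V@[.###./.###.]: V00[####./####.]+1* V04[.####/.####]+1
  | p3 H@[####./####.] terminal -1; root [.###./.#...] d7
V moving scores +1; V passing scores +1

zugzwang(.###./.#..., V) = False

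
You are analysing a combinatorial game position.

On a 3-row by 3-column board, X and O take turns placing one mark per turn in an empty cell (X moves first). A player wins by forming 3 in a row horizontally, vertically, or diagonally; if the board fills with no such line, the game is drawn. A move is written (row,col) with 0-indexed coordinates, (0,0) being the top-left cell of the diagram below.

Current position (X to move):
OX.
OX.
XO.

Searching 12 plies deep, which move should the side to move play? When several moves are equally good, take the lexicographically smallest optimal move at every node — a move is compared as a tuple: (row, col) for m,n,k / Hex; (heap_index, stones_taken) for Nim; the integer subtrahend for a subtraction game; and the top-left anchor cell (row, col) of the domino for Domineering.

p1 X@[OX./OX./XO.]: (0,2)[OXX/OX./XO.]+1* (1,2)[OX./OXX/XO.]+0 (2,2)[OX./OX./XOX]+0
p2 O@[OXX/OX./XO.] terminal -1; root [OX./OX./XO.] d12

X's best at [OX./OX./XO.]: (0,2)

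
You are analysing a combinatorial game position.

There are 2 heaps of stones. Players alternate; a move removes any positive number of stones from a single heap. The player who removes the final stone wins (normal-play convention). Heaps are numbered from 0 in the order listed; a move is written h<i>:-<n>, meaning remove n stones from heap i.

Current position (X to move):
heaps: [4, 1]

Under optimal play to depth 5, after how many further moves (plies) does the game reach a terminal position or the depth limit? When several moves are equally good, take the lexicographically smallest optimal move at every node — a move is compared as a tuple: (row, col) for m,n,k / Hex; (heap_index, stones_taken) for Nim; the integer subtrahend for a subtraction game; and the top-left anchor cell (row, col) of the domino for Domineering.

p1 X@[(4,1)]: h0:-1[(3,1)]-1 h0:-2[(2,1)]-1 h0:-3[(1,1)]+1* h0:-4[(0,1)]-1 h1:-1[(4,0)]-1
p2 O@[(1,1)]: h0:-1[(0,1)]-1* h1:-1[(1,0)]-1
p3 X@[(0,1)]: h1:-1[(0,0)]+1*
p4 O@[(0,0)] terminal -1; root [(4,1)] d5

PV length from [(4,1)]: 3 plies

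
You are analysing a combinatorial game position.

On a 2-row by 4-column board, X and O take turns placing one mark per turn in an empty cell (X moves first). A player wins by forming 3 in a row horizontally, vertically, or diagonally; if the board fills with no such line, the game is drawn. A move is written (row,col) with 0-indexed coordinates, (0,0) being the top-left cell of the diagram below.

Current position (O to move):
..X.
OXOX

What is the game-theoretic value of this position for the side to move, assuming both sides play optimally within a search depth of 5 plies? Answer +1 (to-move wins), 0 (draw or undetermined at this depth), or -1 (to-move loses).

value(..X./OXOX, O) = 0

p1 O@[..X./OXOX]: (0,0)[O.X./OXOX]+0* (0,1)[.OX./OXOX]+0 (0,3)[..XO/OXOX]+0
p2 X@[O.X./OXOX]: (0,1)[OXX./OXOX]+0* (0,3)[O.XX/OXOX]+0
p3 O@[OXX./OXOX]: (0,3)[OXXO/OXOX]+0*
p4 X@[OXXO/OXOX] terminal +0; root [..X./OXOX] d5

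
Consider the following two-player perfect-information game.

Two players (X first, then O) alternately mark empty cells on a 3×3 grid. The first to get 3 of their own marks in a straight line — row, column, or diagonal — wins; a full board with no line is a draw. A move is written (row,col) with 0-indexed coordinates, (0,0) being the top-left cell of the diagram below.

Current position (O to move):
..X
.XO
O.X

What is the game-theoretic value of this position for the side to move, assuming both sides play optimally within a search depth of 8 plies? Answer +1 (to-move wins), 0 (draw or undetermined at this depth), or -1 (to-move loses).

p1 O@[..X/.XO/O.X]: (0,0)[O.X/.XO/O.X]+0* (0,1)[.OX/.XO/O.X]-1 (1,0)[..X/OXO/O.X]-1 (2,1)[..X/.XO/OOX]-1
p2 X@[O.X/.XO/O.X]: (0,1)[OXX/.XO/O.X]-1 (1,0)[O.X/XXO/O.X]+0* (2,1)[O.X/.XO/OXX]-1
p3 O@[O.X/XXO/O.X]: (0,1)[OOX/XXO/O.X]+0* (2,1)[O.X/XXO/OOX]+0
p4 X@[OOX/XXO/O.X]: (2,1)[OOX/XXO/OXX]+0*
p5 O@[OOX/XXO/OXX] terminal +0; root [..X/.XO/O.X] d8

value(..X/.XO/O.X, O) = 0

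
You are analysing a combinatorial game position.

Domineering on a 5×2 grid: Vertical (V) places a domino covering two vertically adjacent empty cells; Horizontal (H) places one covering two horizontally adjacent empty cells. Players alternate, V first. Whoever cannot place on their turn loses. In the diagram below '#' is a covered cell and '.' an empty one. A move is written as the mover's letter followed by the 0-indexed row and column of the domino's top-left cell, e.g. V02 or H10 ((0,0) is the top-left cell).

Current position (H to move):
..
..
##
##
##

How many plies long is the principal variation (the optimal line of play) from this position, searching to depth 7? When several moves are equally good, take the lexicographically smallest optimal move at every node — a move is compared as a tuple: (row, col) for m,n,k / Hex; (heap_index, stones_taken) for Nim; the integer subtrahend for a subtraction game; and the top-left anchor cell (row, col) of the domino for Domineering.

PV length from [../../##/##/##]: 1 ply

[../../##/##/##] H move#1: H00:+1/##/../##/##/##*, H10:+1/../##/##/##/##
[##/../##/##/##] end (terminal -1, V#2); searched ../../##/##/## to 7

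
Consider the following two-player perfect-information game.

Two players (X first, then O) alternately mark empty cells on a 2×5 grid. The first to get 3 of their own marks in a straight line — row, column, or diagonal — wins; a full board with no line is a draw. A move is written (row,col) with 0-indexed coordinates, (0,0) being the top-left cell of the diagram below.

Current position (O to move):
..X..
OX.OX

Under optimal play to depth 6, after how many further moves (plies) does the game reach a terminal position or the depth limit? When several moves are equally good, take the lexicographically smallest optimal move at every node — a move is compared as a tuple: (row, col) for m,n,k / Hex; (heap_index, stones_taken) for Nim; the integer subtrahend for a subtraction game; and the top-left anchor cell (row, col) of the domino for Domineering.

PV length from [..X../OX.OX]: 5 plies

ply 1, O at ..X../OX.OX | (0,0)=-1→O.X../OX.OX; (0,1)=+0→.OX../OX.OX*; (0,3)=+0→..XO./OX.OX; (0,4)=-1→..X.O/OX.OX; (1,2)=-1→..X../OXOOX
ply 2, X at .OX../OX.OX | (0,0)=+0→XOX../OX.OX*; (0,3)=+0→.OXX./OX.OX; (0,4)=+0→.OX.X/OX.OX; (1,2)=+0→.OX../OXXOX
ply 3, O at XOX../OX.OX | (0,3)=+0→XOXO./OX.OX*; (0,4)=+0→XOX.O/OX.OX; (1,2)=+0→XOX../OXOOX
ply 4, X at XOXO./OX.OX | (0,4)=+0→XOXOX/OX.OX*; (1,2)=+0→XOXO./OXXOX
ply 5, O at XOXOX/OX.OX | (1,2)=+0→XOXOX/OXOOX*
ply 6: XOXOX/OXOOX is terminal +0 (X); from ..X../OX.OX depth 6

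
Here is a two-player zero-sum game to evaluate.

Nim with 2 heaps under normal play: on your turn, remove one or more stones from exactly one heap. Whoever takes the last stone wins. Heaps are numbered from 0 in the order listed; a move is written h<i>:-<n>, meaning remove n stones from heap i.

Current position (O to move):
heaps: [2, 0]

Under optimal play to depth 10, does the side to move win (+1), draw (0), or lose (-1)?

value((2,0), O) = +1

[(2,0)] O move#1: h0:-1:-1/(1,0), h0:-2:+1/(0,0)*
[(0,0)] end (terminal -1, X#2); searched (2,0) to 10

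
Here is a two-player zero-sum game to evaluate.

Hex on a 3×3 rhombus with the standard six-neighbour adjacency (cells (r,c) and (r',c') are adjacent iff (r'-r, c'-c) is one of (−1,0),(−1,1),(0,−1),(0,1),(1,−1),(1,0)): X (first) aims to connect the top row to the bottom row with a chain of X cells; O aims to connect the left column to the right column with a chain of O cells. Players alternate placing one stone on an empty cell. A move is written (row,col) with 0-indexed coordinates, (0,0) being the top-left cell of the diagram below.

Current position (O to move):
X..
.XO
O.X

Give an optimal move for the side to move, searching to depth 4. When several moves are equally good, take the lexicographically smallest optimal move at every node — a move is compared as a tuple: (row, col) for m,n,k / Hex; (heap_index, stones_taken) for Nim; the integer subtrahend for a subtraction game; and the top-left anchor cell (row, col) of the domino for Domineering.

p1 O@[X../.XO/O.X]: (0,1)[XO./.XO/O.X]-1 (0,2)[X.O/.XO/O.X]-1 (1,0)[X../OXO/O.X]-1 (2,1)[X../.XO/OOX]+1*
p2 X@[X../.XO/OOX] terminal -1; root [X../.XO/O.X] d4

O's best at [X../.XO/O.X]: (2,1)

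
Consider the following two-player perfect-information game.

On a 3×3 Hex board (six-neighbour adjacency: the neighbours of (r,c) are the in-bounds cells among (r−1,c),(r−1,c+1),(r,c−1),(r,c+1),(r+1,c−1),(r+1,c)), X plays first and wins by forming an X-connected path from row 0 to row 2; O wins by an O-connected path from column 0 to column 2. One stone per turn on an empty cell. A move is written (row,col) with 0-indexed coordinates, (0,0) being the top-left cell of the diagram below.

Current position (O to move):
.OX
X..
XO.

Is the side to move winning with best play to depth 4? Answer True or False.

O winning at [.OX/X../XO.]: False

[.OX/X../XO.] O move#1: (0,0):-1/OOX/X../XO.*, (1,1):-1/.OX/XO./XO., (1,2):-1/.OX/X.O/XO., (2,2):-1/.OX/X../XOO
[OOX/X../XO.] X move#2: (1,1):+1/OOX/XX./XO.*, (1,2):+1/OOX/X.X/XO., (2,2):+1/OOX/X../XOX
[OOX/XX./XO.] end (terminal -1, O#3); searched .OX/X../XO. to 4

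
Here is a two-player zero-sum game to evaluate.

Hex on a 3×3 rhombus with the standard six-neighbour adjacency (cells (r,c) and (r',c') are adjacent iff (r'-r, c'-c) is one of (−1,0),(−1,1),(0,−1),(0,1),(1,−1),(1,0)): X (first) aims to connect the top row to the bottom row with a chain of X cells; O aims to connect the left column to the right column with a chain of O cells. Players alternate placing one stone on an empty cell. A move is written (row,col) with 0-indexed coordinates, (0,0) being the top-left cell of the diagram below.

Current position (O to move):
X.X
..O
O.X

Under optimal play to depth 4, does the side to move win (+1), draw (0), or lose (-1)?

p1 O@[X.X/..O/O.X]: (0,1)[XOX/..O/O.X]+1* (1,0)[X.X/O.O/O.X]+1 (1,1)[X.X/.OO/O.X]+1 (2,1)[X.X/..O/OOX]+1
p2 X@[XOX/..O/O.X]: (1,0)[XOX/X.O/O.X]-1* (1,1)[XOX/.XO/O.X]-1 (2,1)[XOX/..O/OXX]-1
p3 O@[XOX/X.O/O.X]: (1,1)[XOX/XOO/O.X]+1* (2,1)[XOX/X.O/OOX]+1
p4 X@[XOX/XOO/O.X] terminal -1; root [X.X/..O/O.X] d4

value(X.X/..O/O.X, O) = +1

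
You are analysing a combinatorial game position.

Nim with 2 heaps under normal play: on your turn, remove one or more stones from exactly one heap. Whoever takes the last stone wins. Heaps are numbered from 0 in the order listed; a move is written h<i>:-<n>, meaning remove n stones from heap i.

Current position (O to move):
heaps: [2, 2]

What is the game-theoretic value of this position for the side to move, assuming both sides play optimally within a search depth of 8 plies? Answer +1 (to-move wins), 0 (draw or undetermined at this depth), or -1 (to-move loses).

value((2,2), O) = -1

ply 1, O at (2,2) | h0:-1=-1→(1,2)*; h0:-2=-1→(0,2); h1:-1=-1→(2,1); h1:-2=-1→(2,0)
ply 2, X at (1,2) | h0:-1=-1→(0,2); h1:-1=+1→(1,1)*; h1:-2=-1→(1,0)
ply 3, O at (1,1) | h0:-1=-1→(0,1)*; h1:-1=-1→(1,0)
ply 4, X at (0,1) | h1:-1=+1→(0,0)*
ply 5: (0,0) is terminal -1 (O); from (2,2) depth 8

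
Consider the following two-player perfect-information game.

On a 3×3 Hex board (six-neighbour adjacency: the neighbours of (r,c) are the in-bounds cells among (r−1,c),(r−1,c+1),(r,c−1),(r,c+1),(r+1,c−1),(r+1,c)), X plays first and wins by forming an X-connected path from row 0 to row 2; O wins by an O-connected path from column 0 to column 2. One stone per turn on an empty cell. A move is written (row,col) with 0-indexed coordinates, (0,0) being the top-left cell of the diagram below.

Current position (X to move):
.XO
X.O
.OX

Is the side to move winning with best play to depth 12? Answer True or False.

p1 X@[.XO/X.O/.OX]: (0,0)[XXO/X.O/.OX]-1 (1,1)[.XO/XXO/.OX]-1 (2,0)[.XO/X.O/XOX]+1*
p2 O@[.XO/X.O/XOX] terminal -1; root [.XO/X.O/.OX] d12

X winning at [.XO/X.O/.OX]: True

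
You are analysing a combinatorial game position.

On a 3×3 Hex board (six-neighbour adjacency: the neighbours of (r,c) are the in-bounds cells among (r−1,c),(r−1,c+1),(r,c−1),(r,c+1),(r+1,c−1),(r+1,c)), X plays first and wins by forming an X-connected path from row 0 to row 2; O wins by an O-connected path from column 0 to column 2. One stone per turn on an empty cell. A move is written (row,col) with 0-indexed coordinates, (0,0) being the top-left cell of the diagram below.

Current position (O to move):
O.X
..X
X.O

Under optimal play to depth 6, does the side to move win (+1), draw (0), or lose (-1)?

value(O.X/..X/X.O, O) = -1

p1 O@[O.X/..X/X.O]: (0,1)[OOX/..X/X.O]-1* (1,0)[O.X/O.X/X.O]-1 (1,1)[O.X/.OX/X.O]-1 (2,1)[O.X/..X/XOO]-1
p2 X@[OOX/..X/X.O]: (1,0)[OOX/X.X/X.O]+1* (1,1)[OOX/.XX/X.O]+1 (2,1)[OOX/..X/XXO]+1
p3 O@[OOX/X.X/X.O]: (1,1)[OOX/XOX/X.O]-1* (2,1)[OOX/X.X/XOO]-1
p4 X@[OOX/XOX/X.O]: (2,1)[OOX/XOX/XXO]+1*
p5 O@[OOX/XOX/XXO] terminal -1; root [O.X/..X/X.O] d6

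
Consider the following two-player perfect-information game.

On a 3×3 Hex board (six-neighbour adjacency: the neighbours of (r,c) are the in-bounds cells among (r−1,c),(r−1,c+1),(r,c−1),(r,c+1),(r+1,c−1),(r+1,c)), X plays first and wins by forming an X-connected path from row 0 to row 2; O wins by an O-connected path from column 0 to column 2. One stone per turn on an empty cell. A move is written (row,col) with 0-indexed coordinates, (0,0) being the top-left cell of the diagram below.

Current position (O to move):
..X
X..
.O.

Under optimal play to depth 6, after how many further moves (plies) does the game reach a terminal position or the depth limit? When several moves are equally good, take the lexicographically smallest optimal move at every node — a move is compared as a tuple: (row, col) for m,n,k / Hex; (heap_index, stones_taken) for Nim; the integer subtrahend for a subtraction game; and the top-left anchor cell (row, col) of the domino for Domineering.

ply 1, O at ..X/X../.O. | (0,0)=-1→O.X/X../.O.; (0,1)=-1→.OX/X../.O.; (1,1)=-1→..X/XO./.O.; (1,2)=-1→..X/X.O/.O.; (2,0)=+1→..X/X../OO.*; (2,2)=-1→..X/X../.OO
ply 2, X at ..X/X../OO. | (0,0)=-1→X.X/X../OO.*; (0,1)=-1→.XX/X../OO.; (1,1)=-1→..X/XX./OO.; (1,2)=-1→..X/X.X/OO.; (2,2)=-1→..X/X../OOX
ply 3, O at X.X/X../OO. | (0,1)=+1→XOX/X../OO.*; (1,1)=+1→X.X/XO./OO.; (1,2)=+1→X.X/X.O/OO.; (2,2)=+1→X.X/X../OOO
ply 4, X at XOX/X../OO. | (1,1)=-1→XOX/XX./OO.*; (1,2)=-1→XOX/X.X/OO.; (2,2)=-1→XOX/X../OOX
ply 5, O at XOX/XX./OO. | (1,2)=+1→XOX/XXO/OO.*; (2,2)=+1→XOX/XX./OOO
ply 6: XOX/XXO/OO. is terminal -1 (X); from ..X/X../.O. depth 6

PV length from [..X/X../.O.]: 5 plies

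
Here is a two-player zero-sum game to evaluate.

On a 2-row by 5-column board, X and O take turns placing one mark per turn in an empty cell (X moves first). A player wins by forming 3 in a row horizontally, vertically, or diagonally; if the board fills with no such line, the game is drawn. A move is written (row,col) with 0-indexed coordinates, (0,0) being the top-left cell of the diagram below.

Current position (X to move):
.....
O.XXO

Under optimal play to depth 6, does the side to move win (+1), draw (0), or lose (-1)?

value(...../O.XXO, X) = +1

[...../O.XXO] X move#1: (0,0):+0/X..../O.XXO, (0,1):+1/.X.../O.XXO*, (0,2):+1/..X../O.XXO, (0,3):+1/...X./O.XXO, (0,4):+0/....X/O.XXO, (1,1):+1/...../OXXXO
[.X.../O.XXO] O move#2: (0,0):-1/OX.../O.XXO*, (0,2):-1/.XO../O.XXO, (0,3):-1/.X.O./O.XXO, (0,4):-1/.X..O/O.XXO, (1,1):-1/.X.../OOXXO
[OX.../O.XXO] X move#3: (0,2):+1/OXX../O.XXO*, (0,3):+1/OX.X./O.XXO, (0,4):+0/OX..X/O.XXO, (1,1):+1/OX.../OXXXO
[OXX../O.XXO] O move#4: (0,3):-1/OXXO./O.XXO*, (0,4):-1/OXX.O/O.XXO, (1,1):-1/OXX../OOXXO
[OXXO./O.XXO] X move#5: (0,4):+0/OXXOX/O.XXO, (1,1):+1/OXXO./OXXXO*
[OXXO./OXXXO] end (terminal -1, O#6); searched ...../O.XXO to 6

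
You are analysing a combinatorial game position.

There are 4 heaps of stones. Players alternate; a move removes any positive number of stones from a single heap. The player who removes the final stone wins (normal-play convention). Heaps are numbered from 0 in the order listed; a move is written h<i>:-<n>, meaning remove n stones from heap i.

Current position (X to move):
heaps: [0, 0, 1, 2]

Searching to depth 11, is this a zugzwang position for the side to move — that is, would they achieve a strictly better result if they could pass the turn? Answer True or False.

p1 X@[(0,0,1,2)]: h2:-1[(0,0,0,2)]-1 h3:-1[(0,0,1,1)]+1* h3:-2[(0,0,1,0)]-1
p2 O@[(0,0,1,1)]: h2:-1[(0,0,0,1)]-1* h3:-1[(0,0,1,0)]-1
p3 X@[(0,0,0,1)]: h3:-1[(0,0,0,0)]+1*
p4 O@[(0,0,0,0)] terminal -1; root [(0,0,1,2)] d11
pass branch (O moves first from the same position):
  | p1 O@[(0,0,1,2)]: h2:-1[(0,0,0,2)]-1 h3:-1[(0,0,1,1)]+1* h3:-2[(0,0,1,0)]-1
  | p2 X@[(0,0,1,1)]: h2:-1[(0,0,0,1)]-1* h3:-1[(0,0,1,0)]-1
  | p3 O@[(0,0,0,1)]: h3:-1[(0,0,0,0)]+1*
  | p4 X@[(0,0,0,0)] terminal -1; root [(0,0,1,2)] d11
X moving scores +1; X passing scores -1

zugzwang((0,0,1,2), X) = False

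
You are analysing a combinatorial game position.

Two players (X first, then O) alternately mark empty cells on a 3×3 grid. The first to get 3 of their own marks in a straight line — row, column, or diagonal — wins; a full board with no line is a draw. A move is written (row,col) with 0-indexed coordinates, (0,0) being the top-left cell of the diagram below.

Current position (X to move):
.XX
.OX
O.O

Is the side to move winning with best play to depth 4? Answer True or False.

X winning at [.XX/.OX/O.O]: True

[.XX/.OX/O.O] X move#1: (0,0):+1/XXX/.OX/O.O*, (1,0):-1/.XX/XOX/O.O, (2,1):-1/.XX/.OX/OXO
[XXX/.OX/O.O] end (terminal -1, O#2); searched .XX/.OX/O.O to 4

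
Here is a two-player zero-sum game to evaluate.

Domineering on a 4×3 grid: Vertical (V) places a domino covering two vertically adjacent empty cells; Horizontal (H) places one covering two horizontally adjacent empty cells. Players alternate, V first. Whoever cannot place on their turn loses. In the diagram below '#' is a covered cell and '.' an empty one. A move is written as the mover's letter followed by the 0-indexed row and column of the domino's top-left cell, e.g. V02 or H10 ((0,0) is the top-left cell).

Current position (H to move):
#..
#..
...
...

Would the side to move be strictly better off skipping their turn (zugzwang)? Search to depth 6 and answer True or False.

zugzwang(#../#../.../..., H) = False

[#../#../.../...] H move#1: H01:-1/###/#../.../...*, H11:-1/#../###/.../..., H20:-1/#../#../##./..., H21:-1/#../#../.##/..., H30:-1/#../#../.../##., H31:-1/#../#../.../.##
[###/#../.../...] V move#2: V11:+1/###/##./.#./...*, V12:-1/###/#.#/..#/..., V20:-1/###/#../#../#.., V21:+1/###/#../.#./.#., V22:-1/###/#../..#/..#
[###/##./.#./...] H move#3: H30:-1/###/##./.#./##.*, H31:-1/###/##./.#./.##
[###/##./.#./##.] V move#4: V12:+1/###/###/.##/##.*, V22:+1/###/##./.##/###
[###/###/.##/##.] end (terminal -1, H#5); searched #../#../.../... to 6
if H skipped the turn, V would face:
~ [#../#../.../...] V move#1: V01:+1/##./##./.../...*, V02:+1/#.#/#.#/.../..., V11:+1/#../##./.#./..., V12:-1/#../#.#/..#/..., V20:+1/#../#../#../#.., V21:+1/#../#../.#./.#., V22:+1/#../#../..#/..#
~ [##./##./.../...] H move#2: H20:-1/##./##./##./...*, H21:-1/##./##./.##/..., H30:-1/##./##./.../##., H31:-1/##./##./.../.##
~ [##./##./##./...] V move#3: V02:-1/###/###/##./..., V12:-1/##./###/###/..., V22:+1/##./##./###/..#*
~ [##./##./###/..#] H move#4: H30:-1/##./##./###/###*
~ [##./##./###/###] V move#5: V02:+1/###/###/###/###*
~ [###/###/###/###] end (terminal -1, H#6); searched #../#../.../... to 6
compare (H): move=-1 vs pass=-1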